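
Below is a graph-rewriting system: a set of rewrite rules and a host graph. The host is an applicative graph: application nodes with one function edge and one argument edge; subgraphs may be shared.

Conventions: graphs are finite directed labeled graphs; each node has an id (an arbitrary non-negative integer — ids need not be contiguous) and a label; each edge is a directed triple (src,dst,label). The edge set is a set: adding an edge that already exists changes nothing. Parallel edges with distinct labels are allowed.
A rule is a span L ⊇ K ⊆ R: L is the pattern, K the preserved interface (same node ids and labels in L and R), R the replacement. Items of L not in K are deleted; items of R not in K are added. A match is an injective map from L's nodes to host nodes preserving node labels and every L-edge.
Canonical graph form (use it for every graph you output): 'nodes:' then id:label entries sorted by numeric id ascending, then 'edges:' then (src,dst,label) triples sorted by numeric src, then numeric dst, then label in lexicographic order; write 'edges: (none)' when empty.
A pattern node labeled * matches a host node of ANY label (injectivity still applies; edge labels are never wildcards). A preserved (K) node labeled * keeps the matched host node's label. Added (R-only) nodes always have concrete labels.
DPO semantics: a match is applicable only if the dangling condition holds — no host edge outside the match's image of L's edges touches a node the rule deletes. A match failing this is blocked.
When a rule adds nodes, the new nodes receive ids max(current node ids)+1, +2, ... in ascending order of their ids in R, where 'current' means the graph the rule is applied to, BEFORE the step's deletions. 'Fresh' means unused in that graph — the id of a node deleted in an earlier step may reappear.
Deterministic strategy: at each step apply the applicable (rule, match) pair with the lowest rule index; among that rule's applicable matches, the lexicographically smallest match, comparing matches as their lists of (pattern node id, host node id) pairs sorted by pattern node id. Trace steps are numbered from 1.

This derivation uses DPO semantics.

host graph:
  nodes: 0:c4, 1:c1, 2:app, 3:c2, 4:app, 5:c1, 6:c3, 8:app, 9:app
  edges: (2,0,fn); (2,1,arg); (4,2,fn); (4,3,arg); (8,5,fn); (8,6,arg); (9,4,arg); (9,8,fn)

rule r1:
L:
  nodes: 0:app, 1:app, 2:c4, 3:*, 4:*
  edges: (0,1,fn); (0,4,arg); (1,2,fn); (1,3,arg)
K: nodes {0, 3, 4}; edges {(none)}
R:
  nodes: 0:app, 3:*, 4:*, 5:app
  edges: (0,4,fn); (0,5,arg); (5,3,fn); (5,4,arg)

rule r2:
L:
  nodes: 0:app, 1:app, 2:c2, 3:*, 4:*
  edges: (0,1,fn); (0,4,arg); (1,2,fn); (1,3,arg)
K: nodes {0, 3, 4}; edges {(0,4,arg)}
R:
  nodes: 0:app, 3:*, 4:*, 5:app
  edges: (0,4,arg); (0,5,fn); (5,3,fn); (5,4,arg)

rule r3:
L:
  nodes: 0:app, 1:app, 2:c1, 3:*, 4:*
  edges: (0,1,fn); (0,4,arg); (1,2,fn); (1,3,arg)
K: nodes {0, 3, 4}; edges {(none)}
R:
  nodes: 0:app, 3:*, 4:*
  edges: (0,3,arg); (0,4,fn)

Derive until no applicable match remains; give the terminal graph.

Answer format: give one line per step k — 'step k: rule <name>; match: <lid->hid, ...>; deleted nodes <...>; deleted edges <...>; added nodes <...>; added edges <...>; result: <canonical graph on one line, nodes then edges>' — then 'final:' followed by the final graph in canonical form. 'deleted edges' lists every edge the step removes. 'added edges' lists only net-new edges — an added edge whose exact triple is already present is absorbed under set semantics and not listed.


step 1: rule r1; match: 0->4, 1->2, 2->0, 3->1, 4->3; deleted nodes 0, 2; deleted edges (2,0,fn); (2,1,arg); (4,2,fn); (4,3,arg); added nodes 10; added edges (4,3,fn); (4,10,arg); (10,1,fn); (10,3,arg); result: nodes: 1:c1, 3:c2, 4:app, 5:c1, 6:c3, 8:app, 9:app, 10:app edges: (4,3,fn); (4,10,arg); (8,5,fn); (8,6,arg); (9,4,arg); (9,8,fn); (10,1,fn); (10,3,arg)
step 2: rule r3; match: 0->9, 1->8, 2->5, 3->6, 4->4; deleted nodes 5, 8; deleted edges (8,5,fn); (8,6,arg); (9,4,arg); (9,8,fn); added nodes (none); added edges (9,4,fn); (9,6,arg); result: nodes: 1:c1, 3:c2, 4:app, 6:c3, 9:app, 10:app edges: (4,3,fn); (4,10,arg); (9,4,fn); (9,6,arg); (10,1,fn); (10,3,arg)
final:
nodes: 1:c1, 3:c2, 4:app, 6:c3, 9:app, 10:app
edges: (4,3,fn); (4,10,arg); (9,4,fn); (9,6,arg); (10,1,fn); (10,3,arg)


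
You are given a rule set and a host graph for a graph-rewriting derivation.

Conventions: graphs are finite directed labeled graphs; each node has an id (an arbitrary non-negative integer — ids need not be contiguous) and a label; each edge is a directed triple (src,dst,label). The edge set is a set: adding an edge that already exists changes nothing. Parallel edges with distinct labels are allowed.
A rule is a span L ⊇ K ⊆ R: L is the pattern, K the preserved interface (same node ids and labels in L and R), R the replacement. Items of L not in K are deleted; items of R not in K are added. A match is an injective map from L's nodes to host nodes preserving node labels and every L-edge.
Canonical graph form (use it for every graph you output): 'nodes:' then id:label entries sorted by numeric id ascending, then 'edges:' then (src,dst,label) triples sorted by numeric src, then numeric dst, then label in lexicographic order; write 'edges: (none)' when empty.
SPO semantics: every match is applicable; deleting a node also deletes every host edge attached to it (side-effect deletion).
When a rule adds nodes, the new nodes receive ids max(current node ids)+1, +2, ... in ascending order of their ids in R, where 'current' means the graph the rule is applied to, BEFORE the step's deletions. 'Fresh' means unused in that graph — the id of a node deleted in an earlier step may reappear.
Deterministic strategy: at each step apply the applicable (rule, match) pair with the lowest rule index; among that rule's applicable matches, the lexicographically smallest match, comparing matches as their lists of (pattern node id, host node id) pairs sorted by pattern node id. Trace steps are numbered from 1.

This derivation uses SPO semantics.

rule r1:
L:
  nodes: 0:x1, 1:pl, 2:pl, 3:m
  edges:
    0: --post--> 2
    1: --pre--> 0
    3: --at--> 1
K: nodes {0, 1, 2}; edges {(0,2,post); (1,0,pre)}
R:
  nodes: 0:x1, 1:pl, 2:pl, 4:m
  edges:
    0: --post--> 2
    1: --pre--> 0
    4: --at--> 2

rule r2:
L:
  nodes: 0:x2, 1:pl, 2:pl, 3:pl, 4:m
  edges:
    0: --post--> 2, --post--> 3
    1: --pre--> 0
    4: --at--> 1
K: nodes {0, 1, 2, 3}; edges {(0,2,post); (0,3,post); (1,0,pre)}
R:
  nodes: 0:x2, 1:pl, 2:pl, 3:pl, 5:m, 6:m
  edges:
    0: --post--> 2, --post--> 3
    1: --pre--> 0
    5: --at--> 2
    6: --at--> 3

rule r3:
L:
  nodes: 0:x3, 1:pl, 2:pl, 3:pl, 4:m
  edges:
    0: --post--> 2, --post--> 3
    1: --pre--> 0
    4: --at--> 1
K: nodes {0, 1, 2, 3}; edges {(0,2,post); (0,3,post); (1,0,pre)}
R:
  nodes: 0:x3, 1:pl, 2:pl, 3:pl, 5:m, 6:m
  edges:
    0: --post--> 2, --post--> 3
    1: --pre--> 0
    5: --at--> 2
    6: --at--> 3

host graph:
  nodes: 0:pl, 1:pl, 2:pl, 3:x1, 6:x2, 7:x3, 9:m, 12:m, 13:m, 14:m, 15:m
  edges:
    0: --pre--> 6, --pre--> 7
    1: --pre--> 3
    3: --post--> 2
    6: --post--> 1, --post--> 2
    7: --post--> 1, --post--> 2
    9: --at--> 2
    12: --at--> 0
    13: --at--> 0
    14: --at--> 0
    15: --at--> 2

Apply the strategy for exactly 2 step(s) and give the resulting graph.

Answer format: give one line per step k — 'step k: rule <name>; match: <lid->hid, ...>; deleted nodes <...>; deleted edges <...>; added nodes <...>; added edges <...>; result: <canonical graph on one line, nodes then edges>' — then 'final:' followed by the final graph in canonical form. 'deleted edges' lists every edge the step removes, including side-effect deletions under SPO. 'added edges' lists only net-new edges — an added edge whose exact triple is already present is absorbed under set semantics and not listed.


step 1: rule r2; match: 0->6, 1->0, 2->1, 3->2, 4->12; deleted nodes 12; deleted edges (12,0,at); added nodes 16, 17; added edges (16,1,at); (17,2,at); result: nodes: 0:pl, 1:pl, 2:pl, 3:x1, 6:x2, 7:x3, 9:m, 13:m, 14:m, 15:m, 16:m, 17:m edges: (0,6,pre); (0,7,pre); (1,3,pre); (3,2,post); (6,1,post); (6,2,post); (7,1,post); (7,2,post); (9,2,at); (13,0,at); (14,0,at); (15,2,at); (16,1,at); (17,2,at)
step 2: rule r1; match: 0->3, 1->1, 2->2, 3->16; deleted nodes 16; deleted edges (16,1,at); added nodes 18; added edges (18,2,at); result: nodes: 0:pl, 1:pl, 2:pl, 3:x1, 6:x2, 7:x3, 9:m, 13:m, 14:m, 15:m, 17:m, 18:m edges: (0,6,pre); (0,7,pre); (1,3,pre); (3,2,post); (6,1,post); (6,2,post); (7,1,post); (7,2,post); (9,2,at); (13,0,at); (14,0,at); (15,2,at); (17,2,at); (18,2,at)
final:
nodes: 0:pl, 1:pl, 2:pl, 3:x1, 6:x2, 7:x3, 9:m, 13:m, 14:m, 15:m, 17:m, 18:m
edges: (0,6,pre); (0,7,pre); (1,3,pre); (3,2,post); (6,1,post); (6,2,post); (7,1,post); (7,2,post); (9,2,at); (13,0,at); (14,0,at); (15,2,at); (17,2,at); (18,2,at)


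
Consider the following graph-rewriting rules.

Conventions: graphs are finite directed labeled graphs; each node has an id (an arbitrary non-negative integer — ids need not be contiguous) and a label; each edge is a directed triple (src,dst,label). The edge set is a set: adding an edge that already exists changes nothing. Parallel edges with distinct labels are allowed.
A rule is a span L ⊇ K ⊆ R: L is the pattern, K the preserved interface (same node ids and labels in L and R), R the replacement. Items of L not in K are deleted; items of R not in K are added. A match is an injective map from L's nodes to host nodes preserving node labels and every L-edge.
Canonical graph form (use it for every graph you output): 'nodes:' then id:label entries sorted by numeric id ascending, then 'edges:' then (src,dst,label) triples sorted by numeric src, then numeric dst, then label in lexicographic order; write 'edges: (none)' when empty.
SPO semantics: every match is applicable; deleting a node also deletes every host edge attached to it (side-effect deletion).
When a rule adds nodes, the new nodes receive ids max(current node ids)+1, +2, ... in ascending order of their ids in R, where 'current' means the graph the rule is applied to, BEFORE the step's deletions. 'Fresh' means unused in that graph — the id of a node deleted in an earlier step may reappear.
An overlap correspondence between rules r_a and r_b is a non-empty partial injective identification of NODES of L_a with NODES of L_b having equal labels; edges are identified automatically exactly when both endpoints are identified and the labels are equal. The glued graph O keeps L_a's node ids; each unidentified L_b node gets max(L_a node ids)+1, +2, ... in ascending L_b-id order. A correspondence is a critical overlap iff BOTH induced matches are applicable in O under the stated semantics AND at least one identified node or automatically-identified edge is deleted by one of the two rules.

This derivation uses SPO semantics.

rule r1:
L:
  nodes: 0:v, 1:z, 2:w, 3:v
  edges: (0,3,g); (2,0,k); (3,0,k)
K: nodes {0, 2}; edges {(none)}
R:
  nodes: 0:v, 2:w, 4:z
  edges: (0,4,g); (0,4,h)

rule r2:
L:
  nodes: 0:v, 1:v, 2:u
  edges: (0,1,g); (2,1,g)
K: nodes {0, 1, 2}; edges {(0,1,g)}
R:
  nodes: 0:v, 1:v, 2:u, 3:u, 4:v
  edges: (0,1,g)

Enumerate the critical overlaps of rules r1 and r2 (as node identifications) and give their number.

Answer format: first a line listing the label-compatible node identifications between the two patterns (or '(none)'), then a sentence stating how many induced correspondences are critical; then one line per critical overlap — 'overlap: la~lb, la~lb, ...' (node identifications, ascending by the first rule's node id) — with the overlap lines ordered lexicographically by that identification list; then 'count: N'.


label-compatible node identifications between L(r1) and L(r2): 0~0, 0~1, 3~0, 3~1
4 of the induced correspondences are critical overlaps of r1 and r2.
overlap: 0~0, 3~1
overlap: 0~1, 3~0
overlap: 3~0
overlap: 3~1
count: 4


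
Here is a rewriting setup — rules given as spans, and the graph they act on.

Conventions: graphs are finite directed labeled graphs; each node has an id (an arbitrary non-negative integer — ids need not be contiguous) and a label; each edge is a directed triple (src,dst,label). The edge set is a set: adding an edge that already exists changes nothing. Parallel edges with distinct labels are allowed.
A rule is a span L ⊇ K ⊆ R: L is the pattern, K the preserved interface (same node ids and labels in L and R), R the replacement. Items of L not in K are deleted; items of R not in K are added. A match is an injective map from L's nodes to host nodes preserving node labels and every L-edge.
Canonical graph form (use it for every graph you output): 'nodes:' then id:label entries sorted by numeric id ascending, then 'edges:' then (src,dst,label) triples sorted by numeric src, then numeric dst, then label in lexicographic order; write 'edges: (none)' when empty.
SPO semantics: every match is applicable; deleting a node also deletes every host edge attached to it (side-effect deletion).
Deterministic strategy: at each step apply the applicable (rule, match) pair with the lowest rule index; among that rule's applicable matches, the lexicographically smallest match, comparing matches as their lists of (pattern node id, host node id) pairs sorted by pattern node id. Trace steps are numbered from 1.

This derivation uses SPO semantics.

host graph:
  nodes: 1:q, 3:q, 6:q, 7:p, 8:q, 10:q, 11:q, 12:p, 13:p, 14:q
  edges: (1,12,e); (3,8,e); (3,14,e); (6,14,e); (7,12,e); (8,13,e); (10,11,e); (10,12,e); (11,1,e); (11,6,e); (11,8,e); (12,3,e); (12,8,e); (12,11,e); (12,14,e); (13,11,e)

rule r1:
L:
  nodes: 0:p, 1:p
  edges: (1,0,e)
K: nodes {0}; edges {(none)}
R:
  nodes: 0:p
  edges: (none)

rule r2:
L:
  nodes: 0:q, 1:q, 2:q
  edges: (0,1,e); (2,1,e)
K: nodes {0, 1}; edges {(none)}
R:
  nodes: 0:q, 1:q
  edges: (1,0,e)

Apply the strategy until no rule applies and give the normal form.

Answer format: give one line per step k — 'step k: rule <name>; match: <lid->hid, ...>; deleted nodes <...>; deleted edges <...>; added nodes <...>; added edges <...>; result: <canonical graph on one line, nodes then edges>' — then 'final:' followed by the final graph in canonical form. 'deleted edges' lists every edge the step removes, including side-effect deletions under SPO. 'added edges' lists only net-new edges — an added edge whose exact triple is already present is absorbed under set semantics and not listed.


step 1: rule r1; match: 0->12, 1->7; deleted nodes 7; deleted edges (7,12,e); added nodes (none); added edges (none); result: nodes: 1:q, 3:q, 6:q, 8:q, 10:q, 11:q, 12:p, 13:p, 14:q edges: (1,12,e); (3,8,e); (3,14,e); (6,14,e); (8,13,e); (10,11,e); (10,12,e); (11,1,e); (11,6,e); (11,8,e); (12,3,e); (12,8,e); (12,11,e); (12,14,e); (13,11,e)
step 2: rule r2; match: 0->3, 1->8, 2->11; deleted nodes 11; deleted edges (3,8,e); (10,11,e); (11,1,e); (11,6,e); (11,8,e); (12,11,e); (13,11,e); added nodes (none); added edges (8,3,e); result: nodes: 1:q, 3:q, 6:q, 8:q, 10:q, 12:p, 13:p, 14:q edges: (1,12,e); (3,14,e); (6,14,e); (8,3,e); (8,13,e); (10,12,e); (12,3,e); (12,8,e); (12,14,e)
step 3: rule r2; match: 0->3, 1->14, 2->6; deleted nodes 6; deleted edges (3,14,e); (6,14,e); added nodes (none); added edges (14,3,e); result: nodes: 1:q, 3:q, 8:q, 10:q, 12:p, 13:p, 14:q edges: (1,12,e); (8,3,e); (8,13,e); (10,12,e); (12,3,e); (12,8,e); (12,14,e); (14,3,e)
step 4: rule r2; match: 0->8, 1->3, 2->14; deleted nodes 14; deleted edges (8,3,e); (12,14,e); (14,3,e); added nodes (none); added edges (3,8,e); result: nodes: 1:q, 3:q, 8:q, 10:q, 12:p, 13:p edges: (1,12,e); (3,8,e); (8,13,e); (10,12,e); (12,3,e); (12,8,e)
final:
nodes: 1:q, 3:q, 8:q, 10:q, 12:p, 13:p
edges: (1,12,e); (3,8,e); (8,13,e); (10,12,e); (12,3,e); (12,8,e)


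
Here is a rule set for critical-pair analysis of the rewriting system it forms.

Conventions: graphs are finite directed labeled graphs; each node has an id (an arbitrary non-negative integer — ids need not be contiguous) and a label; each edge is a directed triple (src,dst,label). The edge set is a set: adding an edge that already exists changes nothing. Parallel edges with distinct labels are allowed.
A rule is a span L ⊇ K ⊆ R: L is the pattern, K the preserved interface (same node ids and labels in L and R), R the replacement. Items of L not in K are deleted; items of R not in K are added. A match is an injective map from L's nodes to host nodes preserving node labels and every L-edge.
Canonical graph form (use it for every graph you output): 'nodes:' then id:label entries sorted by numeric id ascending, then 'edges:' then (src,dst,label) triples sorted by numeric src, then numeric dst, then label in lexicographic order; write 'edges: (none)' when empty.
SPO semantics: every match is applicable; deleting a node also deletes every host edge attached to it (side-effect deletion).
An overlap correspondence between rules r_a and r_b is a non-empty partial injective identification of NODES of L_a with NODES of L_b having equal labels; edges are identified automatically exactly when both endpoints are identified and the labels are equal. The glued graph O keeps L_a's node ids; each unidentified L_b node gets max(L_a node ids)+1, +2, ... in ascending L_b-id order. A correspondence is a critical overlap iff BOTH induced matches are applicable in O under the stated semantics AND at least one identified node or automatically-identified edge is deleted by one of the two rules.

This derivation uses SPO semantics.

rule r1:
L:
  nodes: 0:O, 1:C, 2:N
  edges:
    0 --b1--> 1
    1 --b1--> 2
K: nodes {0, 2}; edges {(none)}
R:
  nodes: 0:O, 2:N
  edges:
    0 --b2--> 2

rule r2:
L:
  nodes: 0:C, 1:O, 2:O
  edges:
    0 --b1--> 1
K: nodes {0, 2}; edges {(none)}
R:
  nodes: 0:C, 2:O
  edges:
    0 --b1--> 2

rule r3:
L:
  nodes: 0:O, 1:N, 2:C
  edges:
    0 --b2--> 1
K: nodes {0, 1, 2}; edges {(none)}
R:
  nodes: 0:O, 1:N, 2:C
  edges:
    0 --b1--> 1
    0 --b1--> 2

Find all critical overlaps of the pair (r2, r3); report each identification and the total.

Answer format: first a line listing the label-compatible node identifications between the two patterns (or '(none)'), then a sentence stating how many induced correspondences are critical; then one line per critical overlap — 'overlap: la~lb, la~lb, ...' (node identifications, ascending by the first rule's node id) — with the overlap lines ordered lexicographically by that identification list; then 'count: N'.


label-compatible node identifications between L(r2) and L(r3): 0~2, 1~0, 2~0
2 of the induced correspondences are critical overlaps of r2 and r3.
overlap: 0~2, 1~0
overlap: 1~0
count: 2


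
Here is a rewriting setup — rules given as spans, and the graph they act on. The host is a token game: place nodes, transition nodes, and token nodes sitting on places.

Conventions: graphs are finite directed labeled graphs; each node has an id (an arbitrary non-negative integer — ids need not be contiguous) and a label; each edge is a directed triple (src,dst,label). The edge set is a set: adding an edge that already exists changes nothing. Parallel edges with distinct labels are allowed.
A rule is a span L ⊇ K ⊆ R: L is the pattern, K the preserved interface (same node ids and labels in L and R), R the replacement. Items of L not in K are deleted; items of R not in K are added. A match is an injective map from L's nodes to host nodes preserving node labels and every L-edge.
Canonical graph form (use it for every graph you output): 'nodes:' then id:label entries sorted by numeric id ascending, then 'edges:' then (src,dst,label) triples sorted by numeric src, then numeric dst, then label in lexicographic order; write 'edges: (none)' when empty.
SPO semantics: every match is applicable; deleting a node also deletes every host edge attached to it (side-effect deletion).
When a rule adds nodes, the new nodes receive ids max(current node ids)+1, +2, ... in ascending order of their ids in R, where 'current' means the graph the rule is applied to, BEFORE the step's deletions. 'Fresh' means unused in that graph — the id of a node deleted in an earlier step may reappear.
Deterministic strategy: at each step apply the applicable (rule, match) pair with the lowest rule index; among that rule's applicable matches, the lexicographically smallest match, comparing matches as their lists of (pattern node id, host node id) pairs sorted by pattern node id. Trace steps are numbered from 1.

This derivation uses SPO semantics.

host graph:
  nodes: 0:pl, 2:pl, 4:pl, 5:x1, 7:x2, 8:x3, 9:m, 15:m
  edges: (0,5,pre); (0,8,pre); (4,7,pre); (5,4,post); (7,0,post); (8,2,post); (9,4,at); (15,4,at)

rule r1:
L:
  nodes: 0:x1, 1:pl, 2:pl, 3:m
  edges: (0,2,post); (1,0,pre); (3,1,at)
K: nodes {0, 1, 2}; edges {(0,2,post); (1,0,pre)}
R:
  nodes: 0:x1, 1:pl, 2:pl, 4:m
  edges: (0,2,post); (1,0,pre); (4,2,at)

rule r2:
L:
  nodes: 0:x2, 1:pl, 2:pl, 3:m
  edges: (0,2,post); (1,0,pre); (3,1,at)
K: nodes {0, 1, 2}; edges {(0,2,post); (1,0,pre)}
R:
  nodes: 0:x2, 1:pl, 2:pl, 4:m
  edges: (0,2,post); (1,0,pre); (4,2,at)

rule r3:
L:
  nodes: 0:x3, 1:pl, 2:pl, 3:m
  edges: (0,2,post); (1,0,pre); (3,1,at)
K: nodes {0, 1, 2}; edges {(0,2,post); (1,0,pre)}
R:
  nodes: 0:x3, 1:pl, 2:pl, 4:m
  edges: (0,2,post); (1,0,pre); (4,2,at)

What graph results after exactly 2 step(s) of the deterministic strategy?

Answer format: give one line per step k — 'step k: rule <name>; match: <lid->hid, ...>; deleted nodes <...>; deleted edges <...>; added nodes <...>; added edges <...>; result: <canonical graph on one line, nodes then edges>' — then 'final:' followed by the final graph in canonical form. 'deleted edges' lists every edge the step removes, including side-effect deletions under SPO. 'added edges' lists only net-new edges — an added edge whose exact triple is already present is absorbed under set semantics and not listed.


step 1: rule r2; match: 0->7, 1->4, 2->0, 3->9; deleted nodes 9; deleted edges (9,4,at); added nodes 16; added edges (16,0,at); result: nodes: 0:pl, 2:pl, 4:pl, 5:x1, 7:x2, 8:x3, 15:m, 16:m edges: (0,5,pre); (0,8,pre); (4,7,pre); (5,4,post); (7,0,post); (8,2,post); (15,4,at); (16,0,at)
step 2: rule r1; match: 0->5, 1->0, 2->4, 3->16; deleted nodes 16; deleted edges (16,0,at); added nodes 17; added edges (17,4,at); result: nodes: 0:pl, 2:pl, 4:pl, 5:x1, 7:x2, 8:x3, 15:m, 17:m edges: (0,5,pre); (0,8,pre); (4,7,pre); (5,4,post); (7,0,post); (8,2,post); (15,4,at); (17,4,at)
final:
nodes: 0:pl, 2:pl, 4:pl, 5:x1, 7:x2, 8:x3, 15:m, 17:m
edges: (0,5,pre); (0,8,pre); (4,7,pre); (5,4,post); (7,0,post); (8,2,post); (15,4,at); (17,4,at)


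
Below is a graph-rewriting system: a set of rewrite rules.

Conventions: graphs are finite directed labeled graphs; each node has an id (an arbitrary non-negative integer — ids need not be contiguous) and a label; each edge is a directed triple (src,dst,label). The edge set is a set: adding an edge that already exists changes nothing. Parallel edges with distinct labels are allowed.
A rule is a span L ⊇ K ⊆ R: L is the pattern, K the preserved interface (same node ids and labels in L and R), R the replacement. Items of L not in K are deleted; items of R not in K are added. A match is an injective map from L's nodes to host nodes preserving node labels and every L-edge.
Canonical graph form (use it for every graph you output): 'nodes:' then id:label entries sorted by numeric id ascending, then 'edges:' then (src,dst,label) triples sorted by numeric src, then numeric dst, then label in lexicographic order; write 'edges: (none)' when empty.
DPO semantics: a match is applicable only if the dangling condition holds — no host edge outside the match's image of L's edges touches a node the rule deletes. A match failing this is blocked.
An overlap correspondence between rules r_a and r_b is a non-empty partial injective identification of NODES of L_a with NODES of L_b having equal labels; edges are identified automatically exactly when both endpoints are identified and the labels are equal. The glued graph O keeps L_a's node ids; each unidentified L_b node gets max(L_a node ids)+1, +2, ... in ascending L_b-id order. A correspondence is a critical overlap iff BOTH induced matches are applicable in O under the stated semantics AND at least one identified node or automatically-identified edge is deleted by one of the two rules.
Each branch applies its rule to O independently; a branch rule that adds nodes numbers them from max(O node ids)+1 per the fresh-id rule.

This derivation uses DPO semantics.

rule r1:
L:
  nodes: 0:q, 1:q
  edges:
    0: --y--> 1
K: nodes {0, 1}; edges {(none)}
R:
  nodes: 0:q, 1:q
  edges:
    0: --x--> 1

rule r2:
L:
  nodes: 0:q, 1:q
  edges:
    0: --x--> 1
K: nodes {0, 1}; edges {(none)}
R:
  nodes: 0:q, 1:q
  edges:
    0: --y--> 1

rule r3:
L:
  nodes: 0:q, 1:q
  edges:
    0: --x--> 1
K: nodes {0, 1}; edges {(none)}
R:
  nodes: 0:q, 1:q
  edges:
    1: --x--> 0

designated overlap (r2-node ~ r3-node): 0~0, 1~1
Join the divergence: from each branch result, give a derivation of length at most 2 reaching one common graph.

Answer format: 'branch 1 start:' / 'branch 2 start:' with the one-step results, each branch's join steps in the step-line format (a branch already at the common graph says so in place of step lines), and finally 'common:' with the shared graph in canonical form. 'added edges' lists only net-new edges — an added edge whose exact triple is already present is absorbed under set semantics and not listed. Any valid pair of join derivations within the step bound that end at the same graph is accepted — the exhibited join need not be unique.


branch 1 start:
nodes: 0:q, 1:q
edges: (0,1,y)
branch 2 start:
nodes: 0:q, 1:q
edges: (1,0,x)
branch 1 step 1: rule r1; match: 0->0, 1->1; deleted nodes (none); deleted edges (0,1,y); added nodes (none); added edges (0,1,x); result: nodes: 0:q, 1:q edges: (0,1,x)
branch 2 step 1: rule r3; match: 0->1, 1->0; deleted nodes (none); deleted edges (1,0,x); added nodes (none); added edges (0,1,x); result: nodes: 0:q, 1:q edges: (0,1,x)
common:
nodes: 0:q, 1:q
edges: (0,1,x)


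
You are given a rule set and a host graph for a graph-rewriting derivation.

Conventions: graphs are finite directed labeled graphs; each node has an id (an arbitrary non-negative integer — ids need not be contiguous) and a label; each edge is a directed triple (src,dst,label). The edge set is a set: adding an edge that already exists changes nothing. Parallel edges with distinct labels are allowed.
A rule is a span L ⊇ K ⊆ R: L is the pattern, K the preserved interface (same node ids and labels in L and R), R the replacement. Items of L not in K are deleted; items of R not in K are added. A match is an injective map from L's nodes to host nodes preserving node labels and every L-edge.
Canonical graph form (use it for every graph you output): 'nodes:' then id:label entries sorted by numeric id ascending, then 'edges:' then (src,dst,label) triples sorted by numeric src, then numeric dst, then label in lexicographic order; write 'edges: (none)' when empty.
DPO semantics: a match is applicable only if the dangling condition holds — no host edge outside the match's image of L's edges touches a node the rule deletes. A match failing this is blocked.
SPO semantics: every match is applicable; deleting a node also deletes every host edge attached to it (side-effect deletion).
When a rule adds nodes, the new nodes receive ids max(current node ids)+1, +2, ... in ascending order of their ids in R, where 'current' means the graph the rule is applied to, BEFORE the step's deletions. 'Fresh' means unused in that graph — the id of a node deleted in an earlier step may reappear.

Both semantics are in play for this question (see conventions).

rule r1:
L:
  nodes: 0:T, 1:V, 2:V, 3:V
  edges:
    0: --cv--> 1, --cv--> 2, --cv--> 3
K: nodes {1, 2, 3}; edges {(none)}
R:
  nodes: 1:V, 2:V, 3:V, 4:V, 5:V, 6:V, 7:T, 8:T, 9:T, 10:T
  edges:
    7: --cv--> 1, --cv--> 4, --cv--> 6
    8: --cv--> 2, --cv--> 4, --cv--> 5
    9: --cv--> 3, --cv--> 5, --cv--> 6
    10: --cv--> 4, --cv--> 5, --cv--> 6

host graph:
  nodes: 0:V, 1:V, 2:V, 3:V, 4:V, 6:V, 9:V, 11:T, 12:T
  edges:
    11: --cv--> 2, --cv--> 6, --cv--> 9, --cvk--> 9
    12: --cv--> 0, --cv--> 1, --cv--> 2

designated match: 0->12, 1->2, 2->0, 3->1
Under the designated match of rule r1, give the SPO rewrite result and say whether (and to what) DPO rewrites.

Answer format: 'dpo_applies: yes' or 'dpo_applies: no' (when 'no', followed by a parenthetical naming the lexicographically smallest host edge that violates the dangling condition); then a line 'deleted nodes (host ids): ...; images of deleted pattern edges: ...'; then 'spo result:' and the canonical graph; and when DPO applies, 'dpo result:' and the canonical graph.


dpo_applies: yes
deleted nodes (host ids): 12; images of deleted pattern edges: (12,0,cv); (12,1,cv); (12,2,cv)
spo result:
nodes: 0:V, 1:V, 2:V, 3:V, 4:V, 6:V, 9:V, 11:T, 13:V, 14:V, 15:V, 16:T, 17:T, 18:T, 19:T
edges: (11,2,cv); (11,6,cv); (11,9,cv); (11,9,cvk); (16,2,cv); (16,13,cv); (16,15,cv); (17,0,cv); (17,13,cv); (17,14,cv); (18,1,cv); (18,14,cv); (18,15,cv); (19,13,cv); (19,14,cv); (19,15,cv)
dpo result:
nodes: 0:V, 1:V, 2:V, 3:V, 4:V, 6:V, 9:V, 11:T, 13:V, 14:V, 15:V, 16:T, 17:T, 18:T, 19:T
edges: (11,2,cv); (11,6,cv); (11,9,cv); (11,9,cvk); (16,2,cv); (16,13,cv); (16,15,cv); (17,0,cv); (17,13,cv); (17,14,cv); (18,1,cv); (18,14,cv); (18,15,cv); (19,13,cv); (19,14,cv); (19,15,cv)


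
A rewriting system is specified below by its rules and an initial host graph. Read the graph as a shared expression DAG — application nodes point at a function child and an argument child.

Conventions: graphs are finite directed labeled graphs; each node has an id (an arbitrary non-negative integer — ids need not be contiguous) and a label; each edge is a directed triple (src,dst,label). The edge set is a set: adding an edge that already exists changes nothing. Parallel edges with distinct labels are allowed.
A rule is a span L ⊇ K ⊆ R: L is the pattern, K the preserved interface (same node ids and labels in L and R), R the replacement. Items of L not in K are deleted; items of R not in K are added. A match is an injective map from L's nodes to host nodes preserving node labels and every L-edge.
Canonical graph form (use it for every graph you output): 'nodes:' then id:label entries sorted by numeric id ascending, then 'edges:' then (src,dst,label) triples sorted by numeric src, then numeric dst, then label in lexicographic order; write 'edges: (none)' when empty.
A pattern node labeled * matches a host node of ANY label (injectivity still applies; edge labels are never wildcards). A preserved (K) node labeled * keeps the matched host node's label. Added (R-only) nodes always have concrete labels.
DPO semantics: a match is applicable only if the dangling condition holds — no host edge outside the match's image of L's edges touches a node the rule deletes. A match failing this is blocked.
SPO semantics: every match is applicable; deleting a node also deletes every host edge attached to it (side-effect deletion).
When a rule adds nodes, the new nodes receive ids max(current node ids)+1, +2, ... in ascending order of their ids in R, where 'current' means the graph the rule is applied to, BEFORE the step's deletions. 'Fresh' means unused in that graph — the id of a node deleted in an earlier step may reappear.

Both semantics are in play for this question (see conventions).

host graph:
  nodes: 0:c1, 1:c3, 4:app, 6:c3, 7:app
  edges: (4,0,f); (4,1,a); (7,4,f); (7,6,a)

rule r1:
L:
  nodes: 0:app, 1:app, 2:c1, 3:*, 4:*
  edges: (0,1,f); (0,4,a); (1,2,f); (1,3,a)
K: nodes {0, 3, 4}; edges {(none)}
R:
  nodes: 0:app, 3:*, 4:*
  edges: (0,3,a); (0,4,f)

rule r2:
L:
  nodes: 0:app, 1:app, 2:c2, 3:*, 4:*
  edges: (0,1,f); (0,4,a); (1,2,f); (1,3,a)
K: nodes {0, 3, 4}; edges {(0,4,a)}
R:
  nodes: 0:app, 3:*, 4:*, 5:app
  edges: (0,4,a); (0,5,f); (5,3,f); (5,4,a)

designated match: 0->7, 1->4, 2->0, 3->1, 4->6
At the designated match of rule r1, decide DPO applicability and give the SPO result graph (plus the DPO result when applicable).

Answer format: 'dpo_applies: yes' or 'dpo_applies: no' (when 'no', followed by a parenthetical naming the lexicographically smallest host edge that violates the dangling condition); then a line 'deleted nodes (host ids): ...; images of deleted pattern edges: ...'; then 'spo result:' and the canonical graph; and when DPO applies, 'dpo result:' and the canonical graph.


dpo_applies: yes
deleted nodes (host ids): 0, 4; images of deleted pattern edges: (4,0,f); (4,1,a); (7,4,f); (7,6,a)
spo result:
nodes: 1:c3, 6:c3, 7:app
edges: (7,1,a); (7,6,f)
dpo result:
nodes: 1:c3, 6:c3, 7:app
edges: (7,1,a); (7,6,f)


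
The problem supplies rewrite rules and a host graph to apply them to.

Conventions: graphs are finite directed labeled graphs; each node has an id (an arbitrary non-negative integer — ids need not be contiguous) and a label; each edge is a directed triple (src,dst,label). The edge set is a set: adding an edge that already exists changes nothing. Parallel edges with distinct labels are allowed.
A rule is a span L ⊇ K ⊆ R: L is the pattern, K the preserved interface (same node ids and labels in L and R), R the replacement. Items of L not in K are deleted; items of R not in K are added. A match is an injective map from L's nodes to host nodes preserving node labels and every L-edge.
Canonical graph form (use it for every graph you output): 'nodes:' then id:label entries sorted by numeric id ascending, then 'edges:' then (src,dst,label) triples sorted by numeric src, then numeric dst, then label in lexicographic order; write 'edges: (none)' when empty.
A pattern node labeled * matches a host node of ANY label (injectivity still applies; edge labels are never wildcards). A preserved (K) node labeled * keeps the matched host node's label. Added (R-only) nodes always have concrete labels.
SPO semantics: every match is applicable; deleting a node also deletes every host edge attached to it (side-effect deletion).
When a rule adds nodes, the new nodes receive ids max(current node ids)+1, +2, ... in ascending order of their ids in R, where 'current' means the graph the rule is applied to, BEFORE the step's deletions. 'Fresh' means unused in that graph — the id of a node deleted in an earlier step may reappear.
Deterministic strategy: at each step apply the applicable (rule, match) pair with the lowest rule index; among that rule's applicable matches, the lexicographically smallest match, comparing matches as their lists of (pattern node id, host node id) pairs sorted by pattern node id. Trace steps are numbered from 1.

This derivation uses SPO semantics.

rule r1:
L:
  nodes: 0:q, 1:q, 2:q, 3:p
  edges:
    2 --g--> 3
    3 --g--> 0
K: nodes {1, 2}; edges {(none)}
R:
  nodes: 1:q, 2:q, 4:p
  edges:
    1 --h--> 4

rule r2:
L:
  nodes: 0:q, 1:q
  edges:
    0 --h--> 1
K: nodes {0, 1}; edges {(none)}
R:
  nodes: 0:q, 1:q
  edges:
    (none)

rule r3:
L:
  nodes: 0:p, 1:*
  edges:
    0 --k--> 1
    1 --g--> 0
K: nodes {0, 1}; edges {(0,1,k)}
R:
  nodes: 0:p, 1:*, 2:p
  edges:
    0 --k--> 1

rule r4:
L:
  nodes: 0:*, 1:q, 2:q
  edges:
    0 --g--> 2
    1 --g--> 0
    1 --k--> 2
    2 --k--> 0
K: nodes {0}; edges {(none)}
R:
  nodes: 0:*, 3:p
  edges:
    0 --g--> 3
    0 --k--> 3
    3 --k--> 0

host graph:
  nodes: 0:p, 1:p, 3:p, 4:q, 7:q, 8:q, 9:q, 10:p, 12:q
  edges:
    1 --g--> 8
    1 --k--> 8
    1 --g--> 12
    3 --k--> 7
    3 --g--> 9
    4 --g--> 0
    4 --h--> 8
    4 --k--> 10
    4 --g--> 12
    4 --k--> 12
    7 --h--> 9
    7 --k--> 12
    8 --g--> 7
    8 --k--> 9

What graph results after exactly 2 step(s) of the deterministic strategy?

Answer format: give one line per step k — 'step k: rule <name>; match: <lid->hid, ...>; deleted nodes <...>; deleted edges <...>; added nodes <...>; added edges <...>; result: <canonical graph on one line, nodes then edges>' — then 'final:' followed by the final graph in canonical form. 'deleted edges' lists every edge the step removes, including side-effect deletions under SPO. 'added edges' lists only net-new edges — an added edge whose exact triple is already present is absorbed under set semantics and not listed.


step 1: rule r2; match: 0->4, 1->8; deleted nodes (none); deleted edges (4,8,h); added nodes (none); added edges (none); result: nodes: 0:p, 1:p, 3:p, 4:q, 7:q, 8:q, 9:q, 10:p, 12:q edges: (1,8,g); (1,8,k); (1,12,g); (3,7,k); (3,9,g); (4,0,g); (4,10,k); (4,12,g); (4,12,k); (7,9,h); (7,12,k); (8,7,g); (8,9,k)
step 2: rule r2; match: 0->7, 1->9; deleted nodes (none); deleted edges (7,9,h); added nodes (none); added edges (none); result: nodes: 0:p, 1:p, 3:p, 4:q, 7:q, 8:q, 9:q, 10:p, 12:q edges: (1,8,g); (1,8,k); (1,12,g); (3,7,k); (3,9,g); (4,0,g); (4,10,k); (4,12,g); (4,12,k); (7,12,k); (8,7,g); (8,9,k)
final:
nodes: 0:p, 1:p, 3:p, 4:q, 7:q, 8:q, 9:q, 10:p, 12:q
edges: (1,8,g); (1,8,k); (1,12,g); (3,7,k); (3,9,g); (4,0,g); (4,10,k); (4,12,g); (4,12,k); (7,12,k); (8,7,g); (8,9,k)


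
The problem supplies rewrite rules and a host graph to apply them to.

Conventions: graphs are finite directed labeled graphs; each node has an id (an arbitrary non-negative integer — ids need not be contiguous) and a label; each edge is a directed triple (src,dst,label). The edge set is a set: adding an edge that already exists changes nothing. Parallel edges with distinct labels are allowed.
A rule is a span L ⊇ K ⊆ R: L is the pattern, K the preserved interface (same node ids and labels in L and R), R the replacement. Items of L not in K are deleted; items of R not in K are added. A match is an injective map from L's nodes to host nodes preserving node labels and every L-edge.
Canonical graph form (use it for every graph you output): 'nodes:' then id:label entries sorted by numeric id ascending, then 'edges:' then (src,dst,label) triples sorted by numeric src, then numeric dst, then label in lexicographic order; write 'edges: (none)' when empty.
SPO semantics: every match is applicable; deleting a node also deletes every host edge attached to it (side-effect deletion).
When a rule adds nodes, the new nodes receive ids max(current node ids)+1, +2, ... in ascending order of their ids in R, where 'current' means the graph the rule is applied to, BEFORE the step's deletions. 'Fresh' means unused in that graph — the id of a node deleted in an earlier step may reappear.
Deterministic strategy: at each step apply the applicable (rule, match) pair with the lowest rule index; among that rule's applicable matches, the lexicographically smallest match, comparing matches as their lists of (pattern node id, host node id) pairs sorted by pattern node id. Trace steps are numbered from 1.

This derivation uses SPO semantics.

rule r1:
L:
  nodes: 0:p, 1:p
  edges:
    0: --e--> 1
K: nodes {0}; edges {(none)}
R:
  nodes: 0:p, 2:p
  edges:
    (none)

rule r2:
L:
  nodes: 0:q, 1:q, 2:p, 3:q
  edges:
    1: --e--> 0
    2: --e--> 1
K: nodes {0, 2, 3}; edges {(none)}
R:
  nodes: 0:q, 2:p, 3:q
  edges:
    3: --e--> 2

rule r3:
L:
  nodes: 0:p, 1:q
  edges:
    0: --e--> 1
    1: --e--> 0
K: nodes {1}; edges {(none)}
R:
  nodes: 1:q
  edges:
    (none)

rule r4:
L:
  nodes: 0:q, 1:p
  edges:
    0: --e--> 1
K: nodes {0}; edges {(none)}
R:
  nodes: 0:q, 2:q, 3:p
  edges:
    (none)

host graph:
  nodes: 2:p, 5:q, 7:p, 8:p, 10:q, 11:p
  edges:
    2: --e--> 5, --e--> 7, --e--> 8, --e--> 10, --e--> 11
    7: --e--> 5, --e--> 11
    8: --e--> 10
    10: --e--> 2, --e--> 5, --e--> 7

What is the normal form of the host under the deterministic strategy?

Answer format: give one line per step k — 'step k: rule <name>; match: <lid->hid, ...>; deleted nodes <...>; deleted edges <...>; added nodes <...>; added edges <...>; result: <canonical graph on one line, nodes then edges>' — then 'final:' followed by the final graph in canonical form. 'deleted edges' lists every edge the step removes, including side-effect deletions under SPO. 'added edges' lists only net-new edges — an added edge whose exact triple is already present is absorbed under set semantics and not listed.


step 1: rule r1; match: 0->2, 1->7; deleted nodes 7; deleted edges (2,7,e); (7,5,e); (7,11,e); (10,7,e); added nodes 12; added edges (none); result: nodes: 2:p, 5:q, 8:p, 10:q, 11:p, 12:p edges: (2,5,e); (2,8,e); (2,10,e); (2,11,e); (8,10,e); (10,2,e); (10,5,e)
step 2: rule r1; match: 0->2, 1->8; deleted nodes 8; deleted edges (2,8,e); (8,10,e); added nodes 13; added edges (none); result: nodes: 2:p, 5:q, 10:q, 11:p, 12:p, 13:p edges: (2,5,e); (2,10,e); (2,11,e); (10,2,e); (10,5,e)
step 3: rule r1; match: 0->2, 1->11; deleted nodes 11; deleted edges (2,11,e); added nodes 14; added edges (none); result: nodes: 2:p, 5:q, 10:q, 12:p, 13:p, 14:p edges: (2,5,e); (2,10,e); (10,2,e); (10,5,e)
step 4: rule r3; match: 0->2, 1->10; deleted nodes 2; deleted edges (2,5,e); (2,10,e); (10,2,e); added nodes (none); added edges (none); result: nodes: 5:q, 10:q, 12:p, 13:p, 14:p edges: (10,5,e)
final:
nodes: 5:q, 10:q, 12:p, 13:p, 14:p
edges: (10,5,e)
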